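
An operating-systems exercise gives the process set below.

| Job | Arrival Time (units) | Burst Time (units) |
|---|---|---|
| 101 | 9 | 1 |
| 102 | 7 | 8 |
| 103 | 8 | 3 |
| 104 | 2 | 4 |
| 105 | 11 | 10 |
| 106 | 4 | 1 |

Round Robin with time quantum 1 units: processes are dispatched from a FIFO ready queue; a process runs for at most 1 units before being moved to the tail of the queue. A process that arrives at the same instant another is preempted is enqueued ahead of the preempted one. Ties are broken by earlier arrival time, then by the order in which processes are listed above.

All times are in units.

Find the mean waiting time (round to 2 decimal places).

Gantt: | idle 0-2 | 104 2-4 | 106 4-5 | 104 5-7 | 102 7-8 | 103 8-9 | 102 9-10 | 101 10-11 | 103 11-12 | 102 12-13 | 105 13-14 | 103 14-15 | 102 15-16 | 105 16-17 | 102 17-18 | 105 18-19 | 102 19-20 | 105 20-21 | 102 21-22 | 105 22-23 | 102 23-24 | 105 24-29 |
Completion: 101=11  102=24  103=15  104=7  105=29  106=5
Turnaround (C−A): 101=2  102=17  103=7  104=5  105=18  106=1
Waiting times: 101=1, 102=9, 103=4, 104=1, 105=8, 106=0
Average waiting = (1+9+4+1+8+0) / 6 = 23/6 = 3.83

3.83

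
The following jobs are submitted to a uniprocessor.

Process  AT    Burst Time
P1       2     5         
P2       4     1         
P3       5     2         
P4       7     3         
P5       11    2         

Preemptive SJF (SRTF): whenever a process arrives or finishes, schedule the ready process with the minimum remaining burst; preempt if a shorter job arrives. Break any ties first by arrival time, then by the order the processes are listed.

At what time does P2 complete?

5

Schedule: | idle 0-2 | P1 2-4 | P2 4-5 | P3 5-7 | P1 7-10 | P4 10-13 | P5 13-15 |
Completion: P1=10  P2=5  P3=7  P4=13  P5=15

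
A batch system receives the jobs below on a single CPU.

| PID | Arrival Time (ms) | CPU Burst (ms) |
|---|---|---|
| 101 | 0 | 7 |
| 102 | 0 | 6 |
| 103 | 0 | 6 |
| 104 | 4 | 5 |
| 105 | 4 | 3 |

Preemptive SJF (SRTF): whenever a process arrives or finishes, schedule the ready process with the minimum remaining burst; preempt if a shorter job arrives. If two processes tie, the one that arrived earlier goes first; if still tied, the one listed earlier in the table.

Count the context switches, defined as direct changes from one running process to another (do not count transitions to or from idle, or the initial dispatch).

Timeline: | 102 0-6 | 105 6-9 | 104 9-14 | 103 14-20 | 101 20-27 |
Completion: 101=27  102=6  103=20  104=14  105=9
Turnaround (C−A): 101=27  102=6  103=20  104=10  105=5

4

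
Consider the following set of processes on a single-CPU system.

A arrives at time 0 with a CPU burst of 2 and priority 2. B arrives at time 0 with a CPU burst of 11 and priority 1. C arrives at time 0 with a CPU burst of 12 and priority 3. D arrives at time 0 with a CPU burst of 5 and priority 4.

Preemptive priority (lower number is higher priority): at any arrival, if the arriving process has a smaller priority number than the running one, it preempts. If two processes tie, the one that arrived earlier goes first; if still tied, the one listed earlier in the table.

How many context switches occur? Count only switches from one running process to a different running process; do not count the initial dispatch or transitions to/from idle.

Schedule: | B 0-11 | A 11-13 | C 13-25 | D 25-30 |
Completion: A=13  B=11  C=25  D=30
Turnaround (C−A): A=13  B=11  C=25  D=30

3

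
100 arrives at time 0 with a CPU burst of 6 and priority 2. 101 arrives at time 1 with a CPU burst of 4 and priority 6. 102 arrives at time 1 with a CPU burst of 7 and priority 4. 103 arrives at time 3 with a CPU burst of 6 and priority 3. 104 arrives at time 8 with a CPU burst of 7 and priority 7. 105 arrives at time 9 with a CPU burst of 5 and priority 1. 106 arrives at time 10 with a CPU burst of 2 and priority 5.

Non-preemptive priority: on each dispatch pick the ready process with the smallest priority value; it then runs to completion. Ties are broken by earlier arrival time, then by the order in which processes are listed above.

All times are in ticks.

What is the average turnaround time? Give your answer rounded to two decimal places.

Gantt: | 100 0-6 | 103 6-12 | 105 12-17 | 102 17-24 | 106 24-26 | 101 26-30 | 104 30-37 |
Completion: 100=6  101=30  102=24  103=12  104=37  105=17  106=26
Turnaround times: 100=6, 101=29, 102=23, 103=9, 104=29, 105=8, 106=16
Average turnaround = (6+29+23+9+29+8+16) / 7 = 120/7 = 17.14

17.14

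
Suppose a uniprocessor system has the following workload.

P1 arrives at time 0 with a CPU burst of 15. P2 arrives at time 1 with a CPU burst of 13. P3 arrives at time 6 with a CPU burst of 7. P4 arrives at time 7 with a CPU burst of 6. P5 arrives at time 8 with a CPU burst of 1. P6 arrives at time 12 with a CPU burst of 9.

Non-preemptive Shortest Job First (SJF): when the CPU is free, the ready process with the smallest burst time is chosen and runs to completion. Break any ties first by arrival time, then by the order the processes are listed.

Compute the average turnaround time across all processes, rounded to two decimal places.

Gantt: | P1 0-15 | P5 15-16 | P4 16-22 | P3 22-29 | P6 29-38 | P2 38-51 |
Completion: P1=15  P2=51  P3=29  P4=22  P5=16  P6=38
Turnaround (C−A): P1=15  P2=50  P3=23  P4=15  P5=8  P6=26
Turnaround times: P1=15, P2=50, P3=23, P4=15, P5=8, P6=26
Average turnaround = (15+50+23+15+8+26) / 6 = 137/6 = 22.83

22.83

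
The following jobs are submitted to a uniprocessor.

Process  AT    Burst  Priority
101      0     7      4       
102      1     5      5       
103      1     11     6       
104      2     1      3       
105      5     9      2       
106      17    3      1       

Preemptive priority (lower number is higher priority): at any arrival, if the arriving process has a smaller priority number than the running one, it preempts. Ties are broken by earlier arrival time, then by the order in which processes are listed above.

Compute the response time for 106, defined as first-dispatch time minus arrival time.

0

Timeline: | 101 0-2 | 104 2-3 | 101 3-5 | 105 5-14 | 101 14-17 | 106 17-20 | 102 20-25 | 103 25-36 |
Completion: 101=17  102=25  103=36  104=3  105=14  106=20
Response(106) = first start − arrival = 17 − 17 = 0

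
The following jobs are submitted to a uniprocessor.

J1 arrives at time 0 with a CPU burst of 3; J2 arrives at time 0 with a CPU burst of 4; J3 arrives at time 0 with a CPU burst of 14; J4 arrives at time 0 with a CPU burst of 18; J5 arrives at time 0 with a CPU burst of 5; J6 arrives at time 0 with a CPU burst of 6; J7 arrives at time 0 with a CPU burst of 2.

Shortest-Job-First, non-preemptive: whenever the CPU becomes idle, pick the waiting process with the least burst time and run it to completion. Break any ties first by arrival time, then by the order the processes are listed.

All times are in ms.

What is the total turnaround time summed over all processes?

Timeline: | J7 0-2 | J1 2-5 | J2 5-9 | J5 9-14 | J6 14-20 | J3 20-34 | J4 34-52 |
Completion: J1=5  J2=9  J3=34  J4=52  J5=14  J6=20  J7=2
Turnaround = completion − arrival: J1=5, J2=9, J3=34, J4=52, J5=14, J6=20, J7=2
Total turnaround = 5 + 9 + 34 + 52 + 14 + 20 + 2 = 136

136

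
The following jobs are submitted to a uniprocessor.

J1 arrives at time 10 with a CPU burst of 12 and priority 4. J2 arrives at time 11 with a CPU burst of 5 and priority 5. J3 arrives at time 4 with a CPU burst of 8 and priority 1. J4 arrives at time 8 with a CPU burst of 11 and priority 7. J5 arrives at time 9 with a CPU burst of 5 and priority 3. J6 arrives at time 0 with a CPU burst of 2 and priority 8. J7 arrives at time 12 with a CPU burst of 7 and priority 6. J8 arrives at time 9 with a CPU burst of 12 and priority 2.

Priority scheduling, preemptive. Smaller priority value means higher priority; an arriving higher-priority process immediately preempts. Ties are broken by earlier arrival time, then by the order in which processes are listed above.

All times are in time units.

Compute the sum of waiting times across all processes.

Schedule: | J6 0-2 | idle 2-4 | J3 4-12 | J8 12-24 | J5 24-29 | J1 29-41 | J2 41-46 | J7 46-53 | J4 53-64 |
Completion: J1=41  J2=46  J3=12  J4=64  J5=29  J6=2  J7=53  J8=24
Waiting = turnaround − burst: J1=19, J2=30, J3=0, J4=45, J5=15, J6=0, J7=34, J8=3
Total waiting = 19 + 30 + 0 + 45 + 15 + 0 + 34 + 3 = 146

146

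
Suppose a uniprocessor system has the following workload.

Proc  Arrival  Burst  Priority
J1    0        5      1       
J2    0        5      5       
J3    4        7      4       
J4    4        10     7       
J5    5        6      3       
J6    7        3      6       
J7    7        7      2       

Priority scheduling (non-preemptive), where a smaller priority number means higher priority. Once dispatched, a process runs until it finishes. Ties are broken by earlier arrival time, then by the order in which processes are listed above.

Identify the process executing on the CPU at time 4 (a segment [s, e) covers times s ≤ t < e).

J1

Schedule: | J1 0-5 | J5 5-11 | J7 11-18 | J3 18-25 | J2 25-30 | J6 30-33 | J4 33-43 |
Completion: J1=5  J2=30  J3=25  J4=43  J5=11  J6=33  J7=18
Turnaround (C−A): J1=5  J2=30  J3=21  J4=39  J5=6  J6=26  J7=11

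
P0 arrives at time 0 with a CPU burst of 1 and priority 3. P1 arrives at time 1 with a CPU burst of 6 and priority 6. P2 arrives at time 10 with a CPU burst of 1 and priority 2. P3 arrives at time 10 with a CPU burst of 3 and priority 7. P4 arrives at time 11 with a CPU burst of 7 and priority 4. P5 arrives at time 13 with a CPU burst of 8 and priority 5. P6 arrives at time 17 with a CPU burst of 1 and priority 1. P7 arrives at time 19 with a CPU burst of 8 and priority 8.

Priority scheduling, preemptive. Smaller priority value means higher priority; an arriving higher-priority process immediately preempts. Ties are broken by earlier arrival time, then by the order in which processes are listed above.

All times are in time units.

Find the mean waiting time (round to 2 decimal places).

4.38

Timeline: | P0 0-1 | P1 1-7 | idle 7-10 | P2 10-11 | P4 11-17 | P6 17-18 | P4 18-19 | P5 19-27 | P3 27-30 | P7 30-38 |
Completion: P0=1  P1=7  P2=11  P3=30  P4=19  P5=27  P6=18  P7=38
Turnaround (C−A): P0=1  P1=6  P2=1  P3=20  P4=8  P5=14  P6=1  P7=19
Waiting times: P0=0, P1=0, P2=0, P3=17, P4=1, P5=6, P6=0, P7=11
Average waiting = (0+0+0+17+1+6+0+11) / 8 = 35/8 = 4.38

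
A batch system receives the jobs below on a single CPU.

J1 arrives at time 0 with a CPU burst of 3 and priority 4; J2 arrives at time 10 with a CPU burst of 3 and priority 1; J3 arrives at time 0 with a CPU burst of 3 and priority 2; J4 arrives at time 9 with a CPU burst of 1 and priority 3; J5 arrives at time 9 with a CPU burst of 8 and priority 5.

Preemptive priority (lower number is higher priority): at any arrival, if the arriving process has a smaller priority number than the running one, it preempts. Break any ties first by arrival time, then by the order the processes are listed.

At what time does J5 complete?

Gantt: | J3 0-3 | J1 3-6 | idle 6-9 | J4 9-10 | J2 10-13 | J5 13-21 |
Completion: J1=6  J2=13  J3=3  J4=10  J5=21
Turnaround (C−A): J1=6  J2=3  J3=3  J4=1  J5=12

21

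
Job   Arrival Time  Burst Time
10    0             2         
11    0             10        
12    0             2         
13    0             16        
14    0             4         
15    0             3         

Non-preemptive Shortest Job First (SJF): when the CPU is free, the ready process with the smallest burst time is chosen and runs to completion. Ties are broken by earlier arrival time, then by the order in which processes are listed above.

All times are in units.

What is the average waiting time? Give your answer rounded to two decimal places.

Timeline: | 10 0-2 | 12 2-4 | 15 4-7 | 14 7-11 | 11 11-21 | 13 21-37 |
Completion: 10=2  11=21  12=4  13=37  14=11  15=7
Waiting times: 10=0, 11=11, 12=2, 13=21, 14=7, 15=4
Average waiting = (0+11+2+21+7+4) / 6 = 45/6 = 7.50

7.50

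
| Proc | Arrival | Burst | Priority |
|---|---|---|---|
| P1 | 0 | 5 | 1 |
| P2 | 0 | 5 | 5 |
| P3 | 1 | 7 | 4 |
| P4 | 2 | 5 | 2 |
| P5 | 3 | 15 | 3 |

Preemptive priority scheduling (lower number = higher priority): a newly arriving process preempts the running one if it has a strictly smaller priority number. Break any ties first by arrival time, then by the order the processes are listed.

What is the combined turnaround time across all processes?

Timeline: | P1 0-5 | P4 5-10 | P5 10-25 | P3 25-32 | P2 32-37 |
Completion: P1=5  P2=37  P3=32  P4=10  P5=25
Turnaround = completion − arrival: P1=5, P2=37, P3=31, P4=8, P5=22
Total turnaround = 5 + 37 + 31 + 8 + 22 = 103

103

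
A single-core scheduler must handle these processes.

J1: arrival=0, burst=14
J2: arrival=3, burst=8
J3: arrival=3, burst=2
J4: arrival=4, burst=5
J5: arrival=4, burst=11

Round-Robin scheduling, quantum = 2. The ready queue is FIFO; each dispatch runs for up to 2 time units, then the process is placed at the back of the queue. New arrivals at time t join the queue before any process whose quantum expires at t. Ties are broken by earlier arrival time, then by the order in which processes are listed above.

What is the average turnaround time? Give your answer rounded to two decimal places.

25.80

Gantt: | J1 0-4 | J2 4-6 | J3 6-8 | J4 8-10 | J5 10-12 | J1 12-14 | J2 14-16 | J4 16-18 | J5 18-20 | J1 20-22 | J2 22-24 | J4 24-25 | J5 25-27 | J1 27-29 | J2 29-31 | J5 31-33 | J1 33-35 | J5 35-37 | J1 37-39 | J5 39-40 |
Completion: J1=39  J2=31  J3=8  J4=25  J5=40
Turnaround times: J1=39, J2=28, J3=5, J4=21, J5=36
Average turnaround = (39+28+5+21+36) / 5 = 129/5 = 25.80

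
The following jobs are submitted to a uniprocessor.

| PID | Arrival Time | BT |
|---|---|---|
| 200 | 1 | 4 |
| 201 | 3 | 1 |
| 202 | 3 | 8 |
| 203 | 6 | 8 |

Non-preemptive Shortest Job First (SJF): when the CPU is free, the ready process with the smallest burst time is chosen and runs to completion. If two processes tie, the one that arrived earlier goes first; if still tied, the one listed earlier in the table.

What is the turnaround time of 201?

Timeline: | idle 0-1 | 200 1-5 | 201 5-6 | 202 6-14 | 203 14-22 |
Completion: 200=5  201=6  202=14  203=22
Turnaround(201) = completion − arrival = 6 − 3 = 3

3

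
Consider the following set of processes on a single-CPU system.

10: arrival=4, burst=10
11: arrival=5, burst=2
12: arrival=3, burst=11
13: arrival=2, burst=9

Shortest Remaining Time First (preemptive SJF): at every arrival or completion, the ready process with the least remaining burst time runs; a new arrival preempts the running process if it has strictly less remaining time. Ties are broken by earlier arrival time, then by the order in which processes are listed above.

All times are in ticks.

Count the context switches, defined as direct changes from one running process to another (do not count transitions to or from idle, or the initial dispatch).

4

Timeline: | idle 0-2 | 13 2-5 | 11 5-7 | 13 7-13 | 10 13-23 | 12 23-34 |
Completion: 10=23  11=7  12=34  13=13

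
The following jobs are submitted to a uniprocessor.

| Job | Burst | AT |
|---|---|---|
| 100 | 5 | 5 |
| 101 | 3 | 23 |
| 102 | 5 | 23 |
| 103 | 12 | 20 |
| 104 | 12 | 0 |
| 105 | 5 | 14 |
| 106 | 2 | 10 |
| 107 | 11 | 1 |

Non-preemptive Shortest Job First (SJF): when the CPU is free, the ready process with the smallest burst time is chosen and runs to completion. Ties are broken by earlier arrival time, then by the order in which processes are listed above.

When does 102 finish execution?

Timeline: | 104 0-12 | 106 12-14 | 100 14-19 | 105 19-24 | 101 24-27 | 102 27-32 | 107 32-43 | 103 43-55 |
Completion: 100=19  101=27  102=32  103=55  104=12  105=24  106=14  107=43
Turnaround (C−A): 100=14  101=4  102=9  103=35  104=12  105=10  106=4  107=42

32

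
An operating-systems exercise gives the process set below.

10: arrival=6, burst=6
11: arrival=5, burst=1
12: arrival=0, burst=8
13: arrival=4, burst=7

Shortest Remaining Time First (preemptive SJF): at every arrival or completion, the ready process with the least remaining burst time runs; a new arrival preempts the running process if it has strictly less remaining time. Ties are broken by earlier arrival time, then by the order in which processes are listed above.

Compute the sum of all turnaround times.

37

Gantt: | 12 0-5 | 11 5-6 | 12 6-9 | 10 9-15 | 13 15-22 |
Completion: 10=15  11=6  12=9  13=22
Turnaround (C−A): 10=9  11=1  12=9  13=18
Turnaround = completion − arrival: 10=9, 11=1, 12=9, 13=18
Total turnaround = 9 + 1 + 9 + 18 = 37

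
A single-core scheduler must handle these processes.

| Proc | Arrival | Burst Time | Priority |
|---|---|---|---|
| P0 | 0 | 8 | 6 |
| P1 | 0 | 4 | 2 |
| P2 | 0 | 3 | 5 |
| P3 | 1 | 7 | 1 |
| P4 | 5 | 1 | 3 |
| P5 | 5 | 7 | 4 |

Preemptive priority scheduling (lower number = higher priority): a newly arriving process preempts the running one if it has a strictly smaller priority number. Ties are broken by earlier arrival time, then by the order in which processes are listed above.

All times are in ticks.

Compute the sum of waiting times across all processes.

61

Timeline: | P1 0-1 | P3 1-8 | P1 8-11 | P4 11-12 | P5 12-19 | P2 19-22 | P0 22-30 |
Completion: P0=30  P1=11  P2=22  P3=8  P4=12  P5=19
Waiting = turnaround − burst: P0=22, P1=7, P2=19, P3=0, P4=6, P5=7
Total waiting = 22 + 7 + 19 + 0 + 6 + 7 = 61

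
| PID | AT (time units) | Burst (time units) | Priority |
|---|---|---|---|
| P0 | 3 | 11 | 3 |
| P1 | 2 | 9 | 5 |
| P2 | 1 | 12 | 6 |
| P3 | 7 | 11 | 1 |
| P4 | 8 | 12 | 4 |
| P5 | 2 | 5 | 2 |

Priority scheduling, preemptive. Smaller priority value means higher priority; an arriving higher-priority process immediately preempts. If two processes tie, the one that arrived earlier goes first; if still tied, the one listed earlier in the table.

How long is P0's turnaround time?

26

Timeline: | idle 0-1 | P2 1-2 | P5 2-7 | P3 7-18 | P0 18-29 | P4 29-41 | P1 41-50 | P2 50-61 |
Completion: P0=29  P1=50  P2=61  P3=18  P4=41  P5=7
Turnaround (C−A): P0=26  P1=48  P2=60  P3=11  P4=33  P5=5
Turnaround(P0) = completion − arrival = 29 − 3 = 26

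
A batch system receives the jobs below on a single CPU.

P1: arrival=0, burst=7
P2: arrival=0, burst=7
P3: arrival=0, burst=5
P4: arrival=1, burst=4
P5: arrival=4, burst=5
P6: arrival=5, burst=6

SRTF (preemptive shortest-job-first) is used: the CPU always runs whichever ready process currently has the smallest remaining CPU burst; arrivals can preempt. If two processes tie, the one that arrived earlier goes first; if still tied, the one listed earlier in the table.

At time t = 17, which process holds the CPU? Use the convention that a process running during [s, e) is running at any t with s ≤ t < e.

P6

Gantt: | P3 0-5 | P4 5-9 | P5 9-14 | P6 14-20 | P1 20-27 | P2 27-34 |
Completion: P1=27  P2=34  P3=5  P4=9  P5=14  P6=20
Turnaround (C−A): P1=27  P2=34  P3=5  P4=8  P5=10  P6=15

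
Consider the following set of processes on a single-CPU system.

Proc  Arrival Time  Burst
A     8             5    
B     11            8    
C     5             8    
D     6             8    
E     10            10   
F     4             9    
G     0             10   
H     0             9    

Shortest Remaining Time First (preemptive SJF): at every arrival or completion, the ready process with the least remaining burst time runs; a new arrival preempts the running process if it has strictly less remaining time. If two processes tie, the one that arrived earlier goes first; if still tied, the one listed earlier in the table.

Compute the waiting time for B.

Schedule: | H 0-9 | A 9-14 | C 14-22 | D 22-30 | B 30-38 | F 38-47 | G 47-57 | E 57-67 |
Completion: A=14  B=38  C=22  D=30  E=67  F=47  G=57  H=9
Turnaround (C−A): A=6  B=27  C=17  D=24  E=57  F=43  G=57  H=9
Waiting(B) = turnaround − burst = 27 − 8 = 19

19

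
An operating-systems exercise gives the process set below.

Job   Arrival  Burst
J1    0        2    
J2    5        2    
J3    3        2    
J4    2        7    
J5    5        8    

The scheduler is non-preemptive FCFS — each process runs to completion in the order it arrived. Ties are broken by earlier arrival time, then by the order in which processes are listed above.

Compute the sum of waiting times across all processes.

20

Schedule: | J1 0-2 | J4 2-9 | J3 9-11 | J2 11-13 | J5 13-21 |
Completion: J1=2  J2=13  J3=11  J4=9  J5=21
Waiting = turnaround − burst: J1=0, J2=6, J3=6, J4=0, J5=8
Total waiting = 0 + 6 + 6 + 0 + 8 = 20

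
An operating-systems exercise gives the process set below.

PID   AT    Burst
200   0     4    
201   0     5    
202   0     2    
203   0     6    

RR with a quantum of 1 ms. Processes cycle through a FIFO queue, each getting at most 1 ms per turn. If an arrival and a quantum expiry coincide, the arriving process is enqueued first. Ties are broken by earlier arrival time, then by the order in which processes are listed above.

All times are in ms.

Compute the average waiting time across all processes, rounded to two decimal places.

Gantt: | 200 0-1 | 201 1-2 | 202 2-3 | 203 3-4 | 200 4-5 | 201 5-6 | 202 6-7 | 203 7-8 | 200 8-9 | 201 9-10 | 203 10-11 | 200 11-12 | 201 12-13 | 203 13-14 | 201 14-15 | 203 15-17 |
Completion: 200=12  201=15  202=7  203=17
Waiting times: 200=8, 201=10, 202=5, 203=11
Average waiting = (8+10+5+11) / 4 = 34/4 = 8.50

8.50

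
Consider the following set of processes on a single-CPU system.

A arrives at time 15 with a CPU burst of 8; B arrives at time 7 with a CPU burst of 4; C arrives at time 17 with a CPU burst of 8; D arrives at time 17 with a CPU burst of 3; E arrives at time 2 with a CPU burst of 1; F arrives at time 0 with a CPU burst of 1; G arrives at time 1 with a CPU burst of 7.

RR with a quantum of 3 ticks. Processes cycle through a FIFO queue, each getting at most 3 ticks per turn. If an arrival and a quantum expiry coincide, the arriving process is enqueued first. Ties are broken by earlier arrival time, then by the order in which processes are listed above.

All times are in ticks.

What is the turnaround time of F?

Gantt: | F 0-1 | G 1-4 | E 4-5 | G 5-8 | B 8-11 | G 11-12 | B 12-13 | idle 13-15 | A 15-18 | C 18-21 | D 21-24 | A 24-27 | C 27-30 | A 30-32 | C 32-34 |
Completion: A=32  B=13  C=34  D=24  E=5  F=1  G=12
Turnaround(F) = completion − arrival = 1 − 0 = 1

1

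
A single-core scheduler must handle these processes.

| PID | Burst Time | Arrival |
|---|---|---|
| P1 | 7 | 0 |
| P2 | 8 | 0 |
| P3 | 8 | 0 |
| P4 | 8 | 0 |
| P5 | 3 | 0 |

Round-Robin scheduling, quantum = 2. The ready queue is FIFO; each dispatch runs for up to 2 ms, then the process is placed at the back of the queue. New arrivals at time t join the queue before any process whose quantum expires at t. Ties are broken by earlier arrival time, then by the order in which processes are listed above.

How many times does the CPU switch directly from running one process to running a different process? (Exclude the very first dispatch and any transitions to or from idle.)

17

Gantt: | P1 0-2 | P2 2-4 | P3 4-6 | P4 6-8 | P5 8-10 | P1 10-12 | P2 12-14 | P3 14-16 | P4 16-18 | P5 18-19 | P1 19-21 | P2 21-23 | P3 23-25 | P4 25-27 | P1 27-28 | P2 28-30 | P3 30-32 | P4 32-34 |
Completion: P1=28  P2=30  P3=32  P4=34  P5=19
Turnaround (C−A): P1=28  P2=30  P3=32  P4=34  P5=19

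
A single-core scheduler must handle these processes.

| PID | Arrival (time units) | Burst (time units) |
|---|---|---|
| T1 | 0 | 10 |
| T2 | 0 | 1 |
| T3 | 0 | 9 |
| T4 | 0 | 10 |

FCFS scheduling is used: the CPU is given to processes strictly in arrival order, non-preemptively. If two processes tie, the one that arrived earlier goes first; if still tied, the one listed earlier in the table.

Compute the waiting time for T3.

11

Gantt: | T1 0-10 | T2 10-11 | T3 11-20 | T4 20-30 |
Completion: T1=10  T2=11  T3=20  T4=30
Turnaround (C−A): T1=10  T2=11  T3=20  T4=30
Waiting(T3) = turnaround − burst = 20 − 9 = 11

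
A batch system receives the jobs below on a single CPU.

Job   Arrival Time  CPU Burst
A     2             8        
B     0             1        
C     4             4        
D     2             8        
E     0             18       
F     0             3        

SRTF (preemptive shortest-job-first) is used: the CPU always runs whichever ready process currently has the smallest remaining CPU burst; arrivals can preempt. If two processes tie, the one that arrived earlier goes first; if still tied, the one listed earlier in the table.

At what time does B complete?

1

Gantt: | B 0-1 | F 1-4 | C 4-8 | A 8-16 | D 16-24 | E 24-42 |
Completion: A=16  B=1  C=8  D=24  E=42  F=4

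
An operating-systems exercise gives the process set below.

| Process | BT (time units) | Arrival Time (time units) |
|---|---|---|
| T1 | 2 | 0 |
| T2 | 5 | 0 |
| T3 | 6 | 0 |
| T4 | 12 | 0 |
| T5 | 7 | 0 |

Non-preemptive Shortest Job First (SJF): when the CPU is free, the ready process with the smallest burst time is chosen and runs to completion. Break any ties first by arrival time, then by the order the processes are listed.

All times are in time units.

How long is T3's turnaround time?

Gantt: | T1 0-2 | T2 2-7 | T3 7-13 | T5 13-20 | T4 20-32 |
Completion: T1=2  T2=7  T3=13  T4=32  T5=20
Turnaround (C−A): T1=2  T2=7  T3=13  T4=32  T5=20
Turnaround(T3) = completion − arrival = 13 − 0 = 13

13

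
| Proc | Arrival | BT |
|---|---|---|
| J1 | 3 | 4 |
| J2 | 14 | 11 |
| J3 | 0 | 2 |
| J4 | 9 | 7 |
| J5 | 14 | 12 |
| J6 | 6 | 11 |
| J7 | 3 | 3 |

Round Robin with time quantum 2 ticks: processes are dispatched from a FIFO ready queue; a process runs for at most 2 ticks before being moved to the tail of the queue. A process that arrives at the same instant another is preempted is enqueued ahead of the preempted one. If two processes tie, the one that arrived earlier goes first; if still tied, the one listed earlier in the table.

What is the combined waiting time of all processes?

105

Schedule: | J3 0-2 | idle 2-3 | J1 3-5 | J7 5-7 | J1 7-9 | J6 9-11 | J7 11-12 | J4 12-14 | J6 14-16 | J2 16-18 | J5 18-20 | J4 20-22 | J6 22-24 | J2 24-26 | J5 26-28 | J4 28-30 | J6 30-32 | J2 32-34 | J5 34-36 | J4 36-37 | J6 37-39 | J2 39-41 | J5 41-43 | J6 43-44 | J2 44-46 | J5 46-48 | J2 48-49 | J5 49-51 |
Completion: J1=9  J2=49  J3=2  J4=37  J5=51  J6=44  J7=12
Waiting = turnaround − burst: J1=2, J2=24, J3=0, J4=21, J5=25, J6=27, J7=6
Total waiting = 2 + 24 + 0 + 21 + 25 + 27 + 6 = 105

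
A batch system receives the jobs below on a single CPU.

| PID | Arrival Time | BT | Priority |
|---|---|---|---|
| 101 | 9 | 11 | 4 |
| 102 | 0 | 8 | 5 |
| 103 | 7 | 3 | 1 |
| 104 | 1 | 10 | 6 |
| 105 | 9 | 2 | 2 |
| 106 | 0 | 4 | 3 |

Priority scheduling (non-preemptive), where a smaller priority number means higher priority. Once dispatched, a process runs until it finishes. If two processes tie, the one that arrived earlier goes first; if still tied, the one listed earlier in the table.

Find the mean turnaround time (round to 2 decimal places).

Schedule: | 106 0-4 | 102 4-12 | 103 12-15 | 105 15-17 | 101 17-28 | 104 28-38 |
Completion: 101=28  102=12  103=15  104=38  105=17  106=4
Turnaround times: 101=19, 102=12, 103=8, 104=37, 105=8, 106=4
Average turnaround = (19+12+8+37+8+4) / 6 = 88/6 = 14.67

14.67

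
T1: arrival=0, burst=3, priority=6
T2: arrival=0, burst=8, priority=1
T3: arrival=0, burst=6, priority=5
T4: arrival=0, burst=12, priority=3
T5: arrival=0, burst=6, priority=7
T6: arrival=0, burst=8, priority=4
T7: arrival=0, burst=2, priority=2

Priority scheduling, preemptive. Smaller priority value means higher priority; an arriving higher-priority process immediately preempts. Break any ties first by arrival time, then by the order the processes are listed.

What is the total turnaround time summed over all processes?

Gantt: | T2 0-8 | T7 8-10 | T4 10-22 | T6 22-30 | T3 30-36 | T1 36-39 | T5 39-45 |
Completion: T1=39  T2=8  T3=36  T4=22  T5=45  T6=30  T7=10
Turnaround = completion − arrival: T1=39, T2=8, T3=36, T4=22, T5=45, T6=30, T7=10
Total turnaround = 39 + 8 + 36 + 22 + 45 + 30 + 10 = 190

190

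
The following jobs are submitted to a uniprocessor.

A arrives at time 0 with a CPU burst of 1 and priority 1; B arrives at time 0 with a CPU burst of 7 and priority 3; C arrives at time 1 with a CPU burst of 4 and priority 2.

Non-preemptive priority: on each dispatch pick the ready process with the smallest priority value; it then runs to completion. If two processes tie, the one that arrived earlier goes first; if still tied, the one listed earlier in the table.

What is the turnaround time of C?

4

Schedule: | A 0-1 | C 1-5 | B 5-12 |
Completion: A=1  B=12  C=5
Turnaround(C) = completion − arrival = 5 − 1 = 4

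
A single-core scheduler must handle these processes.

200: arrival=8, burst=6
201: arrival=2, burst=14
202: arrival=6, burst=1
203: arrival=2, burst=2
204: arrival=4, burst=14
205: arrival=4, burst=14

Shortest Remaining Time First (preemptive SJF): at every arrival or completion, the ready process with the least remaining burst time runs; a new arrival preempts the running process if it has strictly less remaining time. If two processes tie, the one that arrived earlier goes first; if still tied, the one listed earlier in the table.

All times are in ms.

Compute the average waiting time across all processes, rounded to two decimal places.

Gantt: | idle 0-2 | 203 2-4 | 201 4-6 | 202 6-7 | 201 7-8 | 200 8-14 | 201 14-25 | 204 25-39 | 205 39-53 |
Completion: 200=14  201=25  202=7  203=4  204=39  205=53
Waiting times: 200=0, 201=9, 202=0, 203=0, 204=21, 205=35
Average waiting = (0+9+0+0+21+35) / 6 = 65/6 = 10.83

10.83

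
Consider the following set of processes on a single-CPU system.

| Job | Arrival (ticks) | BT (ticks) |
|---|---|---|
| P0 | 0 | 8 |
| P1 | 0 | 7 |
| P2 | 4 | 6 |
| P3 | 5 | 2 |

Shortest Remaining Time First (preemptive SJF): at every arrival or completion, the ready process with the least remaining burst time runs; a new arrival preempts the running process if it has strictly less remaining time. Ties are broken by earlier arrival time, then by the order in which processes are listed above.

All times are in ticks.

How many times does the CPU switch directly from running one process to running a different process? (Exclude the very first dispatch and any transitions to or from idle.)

Schedule: | P1 0-7 | P3 7-9 | P2 9-15 | P0 15-23 |
Completion: P0=23  P1=7  P2=15  P3=9

3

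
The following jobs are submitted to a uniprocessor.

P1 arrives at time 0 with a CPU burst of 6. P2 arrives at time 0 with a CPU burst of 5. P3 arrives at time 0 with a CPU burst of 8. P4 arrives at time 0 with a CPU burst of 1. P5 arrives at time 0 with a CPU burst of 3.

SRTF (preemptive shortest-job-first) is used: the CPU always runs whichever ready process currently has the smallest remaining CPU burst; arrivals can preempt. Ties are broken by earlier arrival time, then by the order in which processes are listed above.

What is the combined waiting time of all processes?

Timeline: | P4 0-1 | P5 1-4 | P2 4-9 | P1 9-15 | P3 15-23 |
Completion: P1=15  P2=9  P3=23  P4=1  P5=4
Waiting = turnaround − burst: P1=9, P2=4, P3=15, P4=0, P5=1
Total waiting = 9 + 4 + 15 + 0 + 1 = 29

29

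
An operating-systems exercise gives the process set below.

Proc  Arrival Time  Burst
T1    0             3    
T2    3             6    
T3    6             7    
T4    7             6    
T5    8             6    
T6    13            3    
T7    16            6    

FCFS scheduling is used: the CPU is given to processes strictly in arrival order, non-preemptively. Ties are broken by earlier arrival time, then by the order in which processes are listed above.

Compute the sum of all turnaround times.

Gantt: | T1 0-3 | T2 3-9 | T3 9-16 | T4 16-22 | T5 22-28 | T6 28-31 | T7 31-37 |
Completion: T1=3  T2=9  T3=16  T4=22  T5=28  T6=31  T7=37
Turnaround (C−A): T1=3  T2=6  T3=10  T4=15  T5=20  T6=18  T7=21
Turnaround = completion − arrival: T1=3, T2=6, T3=10, T4=15, T5=20, T6=18, T7=21
Total turnaround = 3 + 6 + 10 + 15 + 20 + 18 + 21 = 93

93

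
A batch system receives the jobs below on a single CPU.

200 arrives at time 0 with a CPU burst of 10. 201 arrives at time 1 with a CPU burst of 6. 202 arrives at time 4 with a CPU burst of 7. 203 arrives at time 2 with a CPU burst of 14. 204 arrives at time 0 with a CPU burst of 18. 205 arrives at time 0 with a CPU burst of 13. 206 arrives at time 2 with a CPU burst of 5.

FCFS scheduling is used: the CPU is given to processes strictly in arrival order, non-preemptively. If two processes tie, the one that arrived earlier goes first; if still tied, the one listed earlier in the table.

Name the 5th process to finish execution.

Schedule: | 200 0-10 | 204 10-28 | 205 28-41 | 201 41-47 | 203 47-61 | 206 61-66 | 202 66-73 |
Completion: 200=10  201=47  202=73  203=61  204=28  205=41  206=66
Turnaround (C−A): 200=10  201=46  202=69  203=59  204=28  205=41  206=64
Finish order: 200 → 204 → 205 → 201 → 203 → 206 → 202

203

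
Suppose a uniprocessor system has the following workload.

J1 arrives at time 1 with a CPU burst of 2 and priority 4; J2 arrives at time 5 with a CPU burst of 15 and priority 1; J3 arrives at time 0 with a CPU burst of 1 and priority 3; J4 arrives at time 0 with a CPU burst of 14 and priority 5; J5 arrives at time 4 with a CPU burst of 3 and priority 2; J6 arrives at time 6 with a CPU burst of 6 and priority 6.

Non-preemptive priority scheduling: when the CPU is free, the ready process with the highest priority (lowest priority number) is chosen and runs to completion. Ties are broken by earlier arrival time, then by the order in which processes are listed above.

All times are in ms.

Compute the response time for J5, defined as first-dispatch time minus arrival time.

28

Gantt: | J3 0-1 | J1 1-3 | J4 3-17 | J2 17-32 | J5 32-35 | J6 35-41 |
Completion: J1=3  J2=32  J3=1  J4=17  J5=35  J6=41
Turnaround (C−A): J1=2  J2=27  J3=1  J4=17  J5=31  J6=35
Response(J5) = first start − arrival = 32 − 4 = 28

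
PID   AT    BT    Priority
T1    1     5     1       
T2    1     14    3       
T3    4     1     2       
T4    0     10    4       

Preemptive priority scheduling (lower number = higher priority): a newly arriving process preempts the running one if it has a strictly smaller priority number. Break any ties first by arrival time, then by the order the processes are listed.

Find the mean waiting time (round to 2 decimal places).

Gantt: | T4 0-1 | T1 1-6 | T3 6-7 | T2 7-21 | T4 21-30 |
Completion: T1=6  T2=21  T3=7  T4=30
Turnaround (C−A): T1=5  T2=20  T3=3  T4=30
Waiting times: T1=0, T2=6, T3=2, T4=20
Average waiting = (0+6+2+20) / 4 = 28/4 = 7.00

7.00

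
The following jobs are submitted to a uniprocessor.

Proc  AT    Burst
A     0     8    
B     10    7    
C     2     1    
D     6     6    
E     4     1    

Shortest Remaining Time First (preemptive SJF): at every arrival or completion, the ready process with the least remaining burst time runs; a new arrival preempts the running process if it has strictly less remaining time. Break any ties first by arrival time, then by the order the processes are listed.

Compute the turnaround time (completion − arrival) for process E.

1

Gantt: | A 0-2 | C 2-3 | A 3-4 | E 4-5 | A 5-10 | D 10-16 | B 16-23 |
Completion: A=10  B=23  C=3  D=16  E=5
Turnaround (C−A): A=10  B=13  C=1  D=10  E=1
Turnaround(E) = completion − arrival = 5 − 4 = 1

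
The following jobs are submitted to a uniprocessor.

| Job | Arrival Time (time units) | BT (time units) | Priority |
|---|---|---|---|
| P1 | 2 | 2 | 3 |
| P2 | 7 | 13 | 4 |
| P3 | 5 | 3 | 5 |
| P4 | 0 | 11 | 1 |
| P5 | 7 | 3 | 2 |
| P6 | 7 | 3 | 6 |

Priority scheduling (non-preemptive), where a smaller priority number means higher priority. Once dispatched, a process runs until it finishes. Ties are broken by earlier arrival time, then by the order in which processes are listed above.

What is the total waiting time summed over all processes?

74

Gantt: | P4 0-11 | P5 11-14 | P1 14-16 | P2 16-29 | P3 29-32 | P6 32-35 |
Completion: P1=16  P2=29  P3=32  P4=11  P5=14  P6=35
Turnaround (C−A): P1=14  P2=22  P3=27  P4=11  P5=7  P6=28
Waiting = turnaround − burst: P1=12, P2=9, P3=24, P4=0, P5=4, P6=25
Total waiting = 12 + 9 + 24 + 0 + 4 + 25 = 74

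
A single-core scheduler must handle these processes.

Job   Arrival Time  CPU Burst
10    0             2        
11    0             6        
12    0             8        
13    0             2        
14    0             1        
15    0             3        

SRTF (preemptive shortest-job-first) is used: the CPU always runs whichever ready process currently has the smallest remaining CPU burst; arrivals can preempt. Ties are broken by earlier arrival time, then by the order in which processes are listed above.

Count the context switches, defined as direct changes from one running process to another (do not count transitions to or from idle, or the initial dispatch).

Gantt: | 14 0-1 | 10 1-3 | 13 3-5 | 15 5-8 | 11 8-14 | 12 14-22 |
Completion: 10=3  11=14  12=22  13=5  14=1  15=8

5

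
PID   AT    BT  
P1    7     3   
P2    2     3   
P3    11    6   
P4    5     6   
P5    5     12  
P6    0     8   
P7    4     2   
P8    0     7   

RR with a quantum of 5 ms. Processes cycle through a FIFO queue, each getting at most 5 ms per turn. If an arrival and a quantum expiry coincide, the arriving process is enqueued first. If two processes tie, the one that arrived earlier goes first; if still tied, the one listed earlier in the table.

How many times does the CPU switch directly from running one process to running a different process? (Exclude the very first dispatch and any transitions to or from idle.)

Schedule: | P6 0-5 | P8 5-10 | P2 10-13 | P7 13-15 | P4 15-20 | P5 20-25 | P6 25-28 | P1 28-31 | P8 31-33 | P3 33-38 | P4 38-39 | P5 39-44 | P3 44-45 | P5 45-47 |
Completion: P1=31  P2=13  P3=45  P4=39  P5=47  P6=28  P7=15  P8=33
Turnaround (C−A): P1=24  P2=11  P3=34  P4=34  P5=42  P6=28  P7=11  P8=33

13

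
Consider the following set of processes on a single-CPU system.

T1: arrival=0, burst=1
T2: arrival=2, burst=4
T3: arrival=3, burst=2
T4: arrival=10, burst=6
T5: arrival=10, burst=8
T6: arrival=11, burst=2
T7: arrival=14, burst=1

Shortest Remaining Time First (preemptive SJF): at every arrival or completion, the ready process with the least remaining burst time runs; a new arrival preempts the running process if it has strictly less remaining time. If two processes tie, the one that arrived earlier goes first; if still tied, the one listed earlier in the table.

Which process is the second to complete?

T3

Schedule: | T1 0-1 | idle 1-2 | T2 2-3 | T3 3-5 | T2 5-8 | idle 8-10 | T4 10-11 | T6 11-13 | T4 13-14 | T7 14-15 | T4 15-19 | T5 19-27 |
Completion: T1=1  T2=8  T3=5  T4=19  T5=27  T6=13  T7=15
Finish order: T1 → T3 → T2 → T6 → T7 → T4 → T5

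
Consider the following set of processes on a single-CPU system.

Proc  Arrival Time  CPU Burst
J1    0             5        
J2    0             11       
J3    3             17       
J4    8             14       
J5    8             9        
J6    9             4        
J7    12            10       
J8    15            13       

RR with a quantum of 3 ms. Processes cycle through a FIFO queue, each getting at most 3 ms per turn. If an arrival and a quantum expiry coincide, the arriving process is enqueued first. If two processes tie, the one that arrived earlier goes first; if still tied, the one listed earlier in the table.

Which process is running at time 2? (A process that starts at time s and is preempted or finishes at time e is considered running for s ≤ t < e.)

Schedule: | J1 0-3 | J2 3-6 | J3 6-9 | J1 9-11 | J2 11-14 | J4 14-17 | J5 17-20 | J6 20-23 | J3 23-26 | J7 26-29 | J2 29-32 | J8 32-35 | J4 35-38 | J5 38-41 | J6 41-42 | J3 42-45 | J7 45-48 | J2 48-50 | J8 50-53 | J4 53-56 | J5 56-59 | J3 59-62 | J7 62-65 | J8 65-68 | J4 68-71 | J3 71-74 | J7 74-75 | J8 75-78 | J4 78-80 | J3 80-82 | J8 82-83 |
Completion: J1=11  J2=50  J3=82  J4=80  J5=59  J6=42  J7=75  J8=83
Turnaround (C−A): J1=11  J2=50  J3=79  J4=72  J5=51  J6=33  J7=63  J8=68

J1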